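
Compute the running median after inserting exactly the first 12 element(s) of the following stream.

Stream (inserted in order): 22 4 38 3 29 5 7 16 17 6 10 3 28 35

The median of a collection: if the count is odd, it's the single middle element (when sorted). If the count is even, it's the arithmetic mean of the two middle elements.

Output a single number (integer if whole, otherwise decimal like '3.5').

Step 1: insert 22 -> lo=[22] (size 1, max 22) hi=[] (size 0) -> median=22
Step 2: insert 4 -> lo=[4] (size 1, max 4) hi=[22] (size 1, min 22) -> median=13
Step 3: insert 38 -> lo=[4, 22] (size 2, max 22) hi=[38] (size 1, min 38) -> median=22
Step 4: insert 3 -> lo=[3, 4] (size 2, max 4) hi=[22, 38] (size 2, min 22) -> median=13
Step 5: insert 29 -> lo=[3, 4, 22] (size 3, max 22) hi=[29, 38] (size 2, min 29) -> median=22
Step 6: insert 5 -> lo=[3, 4, 5] (size 3, max 5) hi=[22, 29, 38] (size 3, min 22) -> median=13.5
Step 7: insert 7 -> lo=[3, 4, 5, 7] (size 4, max 7) hi=[22, 29, 38] (size 3, min 22) -> median=7
Step 8: insert 16 -> lo=[3, 4, 5, 7] (size 4, max 7) hi=[16, 22, 29, 38] (size 4, min 16) -> median=11.5
Step 9: insert 17 -> lo=[3, 4, 5, 7, 16] (size 5, max 16) hi=[17, 22, 29, 38] (size 4, min 17) -> median=16
Step 10: insert 6 -> lo=[3, 4, 5, 6, 7] (size 5, max 7) hi=[16, 17, 22, 29, 38] (size 5, min 16) -> median=11.5
Step 11: insert 10 -> lo=[3, 4, 5, 6, 7, 10] (size 6, max 10) hi=[16, 17, 22, 29, 38] (size 5, min 16) -> median=10
Step 12: insert 3 -> lo=[3, 3, 4, 5, 6, 7] (size 6, max 7) hi=[10, 16, 17, 22, 29, 38] (size 6, min 10) -> median=8.5

Answer: 8.5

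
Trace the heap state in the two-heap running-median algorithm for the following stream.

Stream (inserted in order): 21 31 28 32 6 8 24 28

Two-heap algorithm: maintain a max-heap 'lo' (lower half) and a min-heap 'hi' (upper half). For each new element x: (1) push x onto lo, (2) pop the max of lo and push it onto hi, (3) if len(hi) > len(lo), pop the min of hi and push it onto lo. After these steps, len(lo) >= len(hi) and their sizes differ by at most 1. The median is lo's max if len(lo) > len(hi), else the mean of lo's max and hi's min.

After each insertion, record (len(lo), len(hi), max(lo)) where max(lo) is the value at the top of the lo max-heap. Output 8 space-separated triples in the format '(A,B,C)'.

Step 1: insert 21 -> lo=[21] hi=[] -> (len(lo)=1, len(hi)=0, max(lo)=21)
Step 2: insert 31 -> lo=[21] hi=[31] -> (len(lo)=1, len(hi)=1, max(lo)=21)
Step 3: insert 28 -> lo=[21, 28] hi=[31] -> (len(lo)=2, len(hi)=1, max(lo)=28)
Step 4: insert 32 -> lo=[21, 28] hi=[31, 32] -> (len(lo)=2, len(hi)=2, max(lo)=28)
Step 5: insert 6 -> lo=[6, 21, 28] hi=[31, 32] -> (len(lo)=3, len(hi)=2, max(lo)=28)
Step 6: insert 8 -> lo=[6, 8, 21] hi=[28, 31, 32] -> (len(lo)=3, len(hi)=3, max(lo)=21)
Step 7: insert 24 -> lo=[6, 8, 21, 24] hi=[28, 31, 32] -> (len(lo)=4, len(hi)=3, max(lo)=24)
Step 8: insert 28 -> lo=[6, 8, 21, 24] hi=[28, 28, 31, 32] -> (len(lo)=4, len(hi)=4, max(lo)=24)

Answer: (1,0,21) (1,1,21) (2,1,28) (2,2,28) (3,2,28) (3,3,21) (4,3,24) (4,4,24)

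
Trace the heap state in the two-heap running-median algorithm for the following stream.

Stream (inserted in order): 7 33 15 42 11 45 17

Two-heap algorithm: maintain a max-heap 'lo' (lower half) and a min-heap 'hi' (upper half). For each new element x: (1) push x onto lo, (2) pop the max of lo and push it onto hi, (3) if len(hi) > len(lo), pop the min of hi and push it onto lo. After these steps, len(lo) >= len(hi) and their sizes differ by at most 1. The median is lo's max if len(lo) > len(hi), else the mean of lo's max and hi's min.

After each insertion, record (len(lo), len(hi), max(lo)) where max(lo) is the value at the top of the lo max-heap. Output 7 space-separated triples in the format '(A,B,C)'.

Step 1: insert 7 -> lo=[7] hi=[] -> (len(lo)=1, len(hi)=0, max(lo)=7)
Step 2: insert 33 -> lo=[7] hi=[33] -> (len(lo)=1, len(hi)=1, max(lo)=7)
Step 3: insert 15 -> lo=[7, 15] hi=[33] -> (len(lo)=2, len(hi)=1, max(lo)=15)
Step 4: insert 42 -> lo=[7, 15] hi=[33, 42] -> (len(lo)=2, len(hi)=2, max(lo)=15)
Step 5: insert 11 -> lo=[7, 11, 15] hi=[33, 42] -> (len(lo)=3, len(hi)=2, max(lo)=15)
Step 6: insert 45 -> lo=[7, 11, 15] hi=[33, 42, 45] -> (len(lo)=3, len(hi)=3, max(lo)=15)
Step 7: insert 17 -> lo=[7, 11, 15, 17] hi=[33, 42, 45] -> (len(lo)=4, len(hi)=3, max(lo)=17)

Answer: (1,0,7) (1,1,7) (2,1,15) (2,2,15) (3,2,15) (3,3,15) (4,3,17)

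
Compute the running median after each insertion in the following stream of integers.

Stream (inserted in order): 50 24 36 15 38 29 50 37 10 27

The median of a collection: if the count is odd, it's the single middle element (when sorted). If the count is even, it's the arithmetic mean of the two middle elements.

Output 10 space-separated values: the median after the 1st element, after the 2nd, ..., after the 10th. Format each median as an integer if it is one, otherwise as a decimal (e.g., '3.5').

Step 1: insert 50 -> lo=[50] (size 1, max 50) hi=[] (size 0) -> median=50
Step 2: insert 24 -> lo=[24] (size 1, max 24) hi=[50] (size 1, min 50) -> median=37
Step 3: insert 36 -> lo=[24, 36] (size 2, max 36) hi=[50] (size 1, min 50) -> median=36
Step 4: insert 15 -> lo=[15, 24] (size 2, max 24) hi=[36, 50] (size 2, min 36) -> median=30
Step 5: insert 38 -> lo=[15, 24, 36] (size 3, max 36) hi=[38, 50] (size 2, min 38) -> median=36
Step 6: insert 29 -> lo=[15, 24, 29] (size 3, max 29) hi=[36, 38, 50] (size 3, min 36) -> median=32.5
Step 7: insert 50 -> lo=[15, 24, 29, 36] (size 4, max 36) hi=[38, 50, 50] (size 3, min 38) -> median=36
Step 8: insert 37 -> lo=[15, 24, 29, 36] (size 4, max 36) hi=[37, 38, 50, 50] (size 4, min 37) -> median=36.5
Step 9: insert 10 -> lo=[10, 15, 24, 29, 36] (size 5, max 36) hi=[37, 38, 50, 50] (size 4, min 37) -> median=36
Step 10: insert 27 -> lo=[10, 15, 24, 27, 29] (size 5, max 29) hi=[36, 37, 38, 50, 50] (size 5, min 36) -> median=32.5

Answer: 50 37 36 30 36 32.5 36 36.5 36 32.5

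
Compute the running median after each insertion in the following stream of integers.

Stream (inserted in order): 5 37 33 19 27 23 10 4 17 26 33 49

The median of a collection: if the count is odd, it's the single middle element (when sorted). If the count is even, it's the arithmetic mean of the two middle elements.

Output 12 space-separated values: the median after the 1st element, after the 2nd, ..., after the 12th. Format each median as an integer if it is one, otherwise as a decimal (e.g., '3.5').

Step 1: insert 5 -> lo=[5] (size 1, max 5) hi=[] (size 0) -> median=5
Step 2: insert 37 -> lo=[5] (size 1, max 5) hi=[37] (size 1, min 37) -> median=21
Step 3: insert 33 -> lo=[5, 33] (size 2, max 33) hi=[37] (size 1, min 37) -> median=33
Step 4: insert 19 -> lo=[5, 19] (size 2, max 19) hi=[33, 37] (size 2, min 33) -> median=26
Step 5: insert 27 -> lo=[5, 19, 27] (size 3, max 27) hi=[33, 37] (size 2, min 33) -> median=27
Step 6: insert 23 -> lo=[5, 19, 23] (size 3, max 23) hi=[27, 33, 37] (size 3, min 27) -> median=25
Step 7: insert 10 -> lo=[5, 10, 19, 23] (size 4, max 23) hi=[27, 33, 37] (size 3, min 27) -> median=23
Step 8: insert 4 -> lo=[4, 5, 10, 19] (size 4, max 19) hi=[23, 27, 33, 37] (size 4, min 23) -> median=21
Step 9: insert 17 -> lo=[4, 5, 10, 17, 19] (size 5, max 19) hi=[23, 27, 33, 37] (size 4, min 23) -> median=19
Step 10: insert 26 -> lo=[4, 5, 10, 17, 19] (size 5, max 19) hi=[23, 26, 27, 33, 37] (size 5, min 23) -> median=21
Step 11: insert 33 -> lo=[4, 5, 10, 17, 19, 23] (size 6, max 23) hi=[26, 27, 33, 33, 37] (size 5, min 26) -> median=23
Step 12: insert 49 -> lo=[4, 5, 10, 17, 19, 23] (size 6, max 23) hi=[26, 27, 33, 33, 37, 49] (size 6, min 26) -> median=24.5

Answer: 5 21 33 26 27 25 23 21 19 21 23 24.5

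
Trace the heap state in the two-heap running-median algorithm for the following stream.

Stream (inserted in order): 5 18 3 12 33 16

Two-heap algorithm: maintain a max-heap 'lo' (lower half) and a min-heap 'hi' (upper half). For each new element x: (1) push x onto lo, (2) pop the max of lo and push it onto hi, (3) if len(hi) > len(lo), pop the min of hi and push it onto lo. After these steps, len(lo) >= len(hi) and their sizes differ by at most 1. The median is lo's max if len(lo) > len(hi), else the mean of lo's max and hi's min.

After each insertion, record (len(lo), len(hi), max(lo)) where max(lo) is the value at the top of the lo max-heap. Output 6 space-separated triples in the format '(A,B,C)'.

Step 1: insert 5 -> lo=[5] hi=[] -> (len(lo)=1, len(hi)=0, max(lo)=5)
Step 2: insert 18 -> lo=[5] hi=[18] -> (len(lo)=1, len(hi)=1, max(lo)=5)
Step 3: insert 3 -> lo=[3, 5] hi=[18] -> (len(lo)=2, len(hi)=1, max(lo)=5)
Step 4: insert 12 -> lo=[3, 5] hi=[12, 18] -> (len(lo)=2, len(hi)=2, max(lo)=5)
Step 5: insert 33 -> lo=[3, 5, 12] hi=[18, 33] -> (len(lo)=3, len(hi)=2, max(lo)=12)
Step 6: insert 16 -> lo=[3, 5, 12] hi=[16, 18, 33] -> (len(lo)=3, len(hi)=3, max(lo)=12)

Answer: (1,0,5) (1,1,5) (2,1,5) (2,2,5) (3,2,12) (3,3,12)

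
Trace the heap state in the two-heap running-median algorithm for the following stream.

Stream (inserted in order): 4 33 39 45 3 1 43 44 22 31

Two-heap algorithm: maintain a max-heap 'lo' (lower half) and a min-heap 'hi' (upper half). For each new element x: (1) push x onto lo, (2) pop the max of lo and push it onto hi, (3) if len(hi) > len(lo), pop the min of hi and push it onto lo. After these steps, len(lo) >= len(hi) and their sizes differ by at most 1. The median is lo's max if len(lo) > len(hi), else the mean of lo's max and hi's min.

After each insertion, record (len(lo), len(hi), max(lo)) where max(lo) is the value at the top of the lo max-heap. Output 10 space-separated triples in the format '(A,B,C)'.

Answer: (1,0,4) (1,1,4) (2,1,33) (2,2,33) (3,2,33) (3,3,4) (4,3,33) (4,4,33) (5,4,33) (5,5,31)

Derivation:
Step 1: insert 4 -> lo=[4] hi=[] -> (len(lo)=1, len(hi)=0, max(lo)=4)
Step 2: insert 33 -> lo=[4] hi=[33] -> (len(lo)=1, len(hi)=1, max(lo)=4)
Step 3: insert 39 -> lo=[4, 33] hi=[39] -> (len(lo)=2, len(hi)=1, max(lo)=33)
Step 4: insert 45 -> lo=[4, 33] hi=[39, 45] -> (len(lo)=2, len(hi)=2, max(lo)=33)
Step 5: insert 3 -> lo=[3, 4, 33] hi=[39, 45] -> (len(lo)=3, len(hi)=2, max(lo)=33)
Step 6: insert 1 -> lo=[1, 3, 4] hi=[33, 39, 45] -> (len(lo)=3, len(hi)=3, max(lo)=4)
Step 7: insert 43 -> lo=[1, 3, 4, 33] hi=[39, 43, 45] -> (len(lo)=4, len(hi)=3, max(lo)=33)
Step 8: insert 44 -> lo=[1, 3, 4, 33] hi=[39, 43, 44, 45] -> (len(lo)=4, len(hi)=4, max(lo)=33)
Step 9: insert 22 -> lo=[1, 3, 4, 22, 33] hi=[39, 43, 44, 45] -> (len(lo)=5, len(hi)=4, max(lo)=33)
Step 10: insert 31 -> lo=[1, 3, 4, 22, 31] hi=[33, 39, 43, 44, 45] -> (len(lo)=5, len(hi)=5, max(lo)=31)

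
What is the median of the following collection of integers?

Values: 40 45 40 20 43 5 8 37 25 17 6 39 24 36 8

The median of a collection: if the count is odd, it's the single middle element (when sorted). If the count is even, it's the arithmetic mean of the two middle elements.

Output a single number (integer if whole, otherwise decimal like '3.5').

Step 1: insert 40 -> lo=[40] (size 1, max 40) hi=[] (size 0) -> median=40
Step 2: insert 45 -> lo=[40] (size 1, max 40) hi=[45] (size 1, min 45) -> median=42.5
Step 3: insert 40 -> lo=[40, 40] (size 2, max 40) hi=[45] (size 1, min 45) -> median=40
Step 4: insert 20 -> lo=[20, 40] (size 2, max 40) hi=[40, 45] (size 2, min 40) -> median=40
Step 5: insert 43 -> lo=[20, 40, 40] (size 3, max 40) hi=[43, 45] (size 2, min 43) -> median=40
Step 6: insert 5 -> lo=[5, 20, 40] (size 3, max 40) hi=[40, 43, 45] (size 3, min 40) -> median=40
Step 7: insert 8 -> lo=[5, 8, 20, 40] (size 4, max 40) hi=[40, 43, 45] (size 3, min 40) -> median=40
Step 8: insert 37 -> lo=[5, 8, 20, 37] (size 4, max 37) hi=[40, 40, 43, 45] (size 4, min 40) -> median=38.5
Step 9: insert 25 -> lo=[5, 8, 20, 25, 37] (size 5, max 37) hi=[40, 40, 43, 45] (size 4, min 40) -> median=37
Step 10: insert 17 -> lo=[5, 8, 17, 20, 25] (size 5, max 25) hi=[37, 40, 40, 43, 45] (size 5, min 37) -> median=31
Step 11: insert 6 -> lo=[5, 6, 8, 17, 20, 25] (size 6, max 25) hi=[37, 40, 40, 43, 45] (size 5, min 37) -> median=25
Step 12: insert 39 -> lo=[5, 6, 8, 17, 20, 25] (size 6, max 25) hi=[37, 39, 40, 40, 43, 45] (size 6, min 37) -> median=31
Step 13: insert 24 -> lo=[5, 6, 8, 17, 20, 24, 25] (size 7, max 25) hi=[37, 39, 40, 40, 43, 45] (size 6, min 37) -> median=25
Step 14: insert 36 -> lo=[5, 6, 8, 17, 20, 24, 25] (size 7, max 25) hi=[36, 37, 39, 40, 40, 43, 45] (size 7, min 36) -> median=30.5
Step 15: insert 8 -> lo=[5, 6, 8, 8, 17, 20, 24, 25] (size 8, max 25) hi=[36, 37, 39, 40, 40, 43, 45] (size 7, min 36) -> median=25

Answer: 25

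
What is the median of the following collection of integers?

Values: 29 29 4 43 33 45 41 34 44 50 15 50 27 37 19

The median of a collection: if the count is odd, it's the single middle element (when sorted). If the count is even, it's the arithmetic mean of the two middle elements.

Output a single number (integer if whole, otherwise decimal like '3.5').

Answer: 34

Derivation:
Step 1: insert 29 -> lo=[29] (size 1, max 29) hi=[] (size 0) -> median=29
Step 2: insert 29 -> lo=[29] (size 1, max 29) hi=[29] (size 1, min 29) -> median=29
Step 3: insert 4 -> lo=[4, 29] (size 2, max 29) hi=[29] (size 1, min 29) -> median=29
Step 4: insert 43 -> lo=[4, 29] (size 2, max 29) hi=[29, 43] (size 2, min 29) -> median=29
Step 5: insert 33 -> lo=[4, 29, 29] (size 3, max 29) hi=[33, 43] (size 2, min 33) -> median=29
Step 6: insert 45 -> lo=[4, 29, 29] (size 3, max 29) hi=[33, 43, 45] (size 3, min 33) -> median=31
Step 7: insert 41 -> lo=[4, 29, 29, 33] (size 4, max 33) hi=[41, 43, 45] (size 3, min 41) -> median=33
Step 8: insert 34 -> lo=[4, 29, 29, 33] (size 4, max 33) hi=[34, 41, 43, 45] (size 4, min 34) -> median=33.5
Step 9: insert 44 -> lo=[4, 29, 29, 33, 34] (size 5, max 34) hi=[41, 43, 44, 45] (size 4, min 41) -> median=34
Step 10: insert 50 -> lo=[4, 29, 29, 33, 34] (size 5, max 34) hi=[41, 43, 44, 45, 50] (size 5, min 41) -> median=37.5
Step 11: insert 15 -> lo=[4, 15, 29, 29, 33, 34] (size 6, max 34) hi=[41, 43, 44, 45, 50] (size 5, min 41) -> median=34
Step 12: insert 50 -> lo=[4, 15, 29, 29, 33, 34] (size 6, max 34) hi=[41, 43, 44, 45, 50, 50] (size 6, min 41) -> median=37.5
Step 13: insert 27 -> lo=[4, 15, 27, 29, 29, 33, 34] (size 7, max 34) hi=[41, 43, 44, 45, 50, 50] (size 6, min 41) -> median=34
Step 14: insert 37 -> lo=[4, 15, 27, 29, 29, 33, 34] (size 7, max 34) hi=[37, 41, 43, 44, 45, 50, 50] (size 7, min 37) -> median=35.5
Step 15: insert 19 -> lo=[4, 15, 19, 27, 29, 29, 33, 34] (size 8, max 34) hi=[37, 41, 43, 44, 45, 50, 50] (size 7, min 37) -> median=34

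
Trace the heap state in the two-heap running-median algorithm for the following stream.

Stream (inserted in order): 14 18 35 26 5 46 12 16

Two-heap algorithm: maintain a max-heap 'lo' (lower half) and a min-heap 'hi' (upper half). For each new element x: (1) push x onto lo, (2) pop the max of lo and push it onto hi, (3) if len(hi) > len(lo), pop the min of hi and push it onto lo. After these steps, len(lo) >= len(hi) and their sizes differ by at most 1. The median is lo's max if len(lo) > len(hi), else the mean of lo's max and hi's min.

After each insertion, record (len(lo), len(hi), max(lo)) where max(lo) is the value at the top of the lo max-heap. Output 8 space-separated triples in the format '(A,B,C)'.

Step 1: insert 14 -> lo=[14] hi=[] -> (len(lo)=1, len(hi)=0, max(lo)=14)
Step 2: insert 18 -> lo=[14] hi=[18] -> (len(lo)=1, len(hi)=1, max(lo)=14)
Step 3: insert 35 -> lo=[14, 18] hi=[35] -> (len(lo)=2, len(hi)=1, max(lo)=18)
Step 4: insert 26 -> lo=[14, 18] hi=[26, 35] -> (len(lo)=2, len(hi)=2, max(lo)=18)
Step 5: insert 5 -> lo=[5, 14, 18] hi=[26, 35] -> (len(lo)=3, len(hi)=2, max(lo)=18)
Step 6: insert 46 -> lo=[5, 14, 18] hi=[26, 35, 46] -> (len(lo)=3, len(hi)=3, max(lo)=18)
Step 7: insert 12 -> lo=[5, 12, 14, 18] hi=[26, 35, 46] -> (len(lo)=4, len(hi)=3, max(lo)=18)
Step 8: insert 16 -> lo=[5, 12, 14, 16] hi=[18, 26, 35, 46] -> (len(lo)=4, len(hi)=4, max(lo)=16)

Answer: (1,0,14) (1,1,14) (2,1,18) (2,2,18) (3,2,18) (3,3,18) (4,3,18) (4,4,16)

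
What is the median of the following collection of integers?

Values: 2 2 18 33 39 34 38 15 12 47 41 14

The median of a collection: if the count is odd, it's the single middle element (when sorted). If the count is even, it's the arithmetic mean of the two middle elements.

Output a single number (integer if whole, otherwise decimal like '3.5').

Answer: 25.5

Derivation:
Step 1: insert 2 -> lo=[2] (size 1, max 2) hi=[] (size 0) -> median=2
Step 2: insert 2 -> lo=[2] (size 1, max 2) hi=[2] (size 1, min 2) -> median=2
Step 3: insert 18 -> lo=[2, 2] (size 2, max 2) hi=[18] (size 1, min 18) -> median=2
Step 4: insert 33 -> lo=[2, 2] (size 2, max 2) hi=[18, 33] (size 2, min 18) -> median=10
Step 5: insert 39 -> lo=[2, 2, 18] (size 3, max 18) hi=[33, 39] (size 2, min 33) -> median=18
Step 6: insert 34 -> lo=[2, 2, 18] (size 3, max 18) hi=[33, 34, 39] (size 3, min 33) -> median=25.5
Step 7: insert 38 -> lo=[2, 2, 18, 33] (size 4, max 33) hi=[34, 38, 39] (size 3, min 34) -> median=33
Step 8: insert 15 -> lo=[2, 2, 15, 18] (size 4, max 18) hi=[33, 34, 38, 39] (size 4, min 33) -> median=25.5
Step 9: insert 12 -> lo=[2, 2, 12, 15, 18] (size 5, max 18) hi=[33, 34, 38, 39] (size 4, min 33) -> median=18
Step 10: insert 47 -> lo=[2, 2, 12, 15, 18] (size 5, max 18) hi=[33, 34, 38, 39, 47] (size 5, min 33) -> median=25.5
Step 11: insert 41 -> lo=[2, 2, 12, 15, 18, 33] (size 6, max 33) hi=[34, 38, 39, 41, 47] (size 5, min 34) -> median=33
Step 12: insert 14 -> lo=[2, 2, 12, 14, 15, 18] (size 6, max 18) hi=[33, 34, 38, 39, 41, 47] (size 6, min 33) -> median=25.5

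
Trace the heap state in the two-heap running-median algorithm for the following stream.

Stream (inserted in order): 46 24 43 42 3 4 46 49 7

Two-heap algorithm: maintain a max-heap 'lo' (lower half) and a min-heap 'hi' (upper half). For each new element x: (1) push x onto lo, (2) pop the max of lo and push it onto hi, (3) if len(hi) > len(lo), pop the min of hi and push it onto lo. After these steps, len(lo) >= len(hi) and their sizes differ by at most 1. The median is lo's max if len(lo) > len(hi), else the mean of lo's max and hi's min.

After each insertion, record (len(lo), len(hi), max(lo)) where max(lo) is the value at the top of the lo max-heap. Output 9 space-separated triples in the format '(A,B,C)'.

Step 1: insert 46 -> lo=[46] hi=[] -> (len(lo)=1, len(hi)=0, max(lo)=46)
Step 2: insert 24 -> lo=[24] hi=[46] -> (len(lo)=1, len(hi)=1, max(lo)=24)
Step 3: insert 43 -> lo=[24, 43] hi=[46] -> (len(lo)=2, len(hi)=1, max(lo)=43)
Step 4: insert 42 -> lo=[24, 42] hi=[43, 46] -> (len(lo)=2, len(hi)=2, max(lo)=42)
Step 5: insert 3 -> lo=[3, 24, 42] hi=[43, 46] -> (len(lo)=3, len(hi)=2, max(lo)=42)
Step 6: insert 4 -> lo=[3, 4, 24] hi=[42, 43, 46] -> (len(lo)=3, len(hi)=3, max(lo)=24)
Step 7: insert 46 -> lo=[3, 4, 24, 42] hi=[43, 46, 46] -> (len(lo)=4, len(hi)=3, max(lo)=42)
Step 8: insert 49 -> lo=[3, 4, 24, 42] hi=[43, 46, 46, 49] -> (len(lo)=4, len(hi)=4, max(lo)=42)
Step 9: insert 7 -> lo=[3, 4, 7, 24, 42] hi=[43, 46, 46, 49] -> (len(lo)=5, len(hi)=4, max(lo)=42)

Answer: (1,0,46) (1,1,24) (2,1,43) (2,2,42) (3,2,42) (3,3,24) (4,3,42) (4,4,42) (5,4,42)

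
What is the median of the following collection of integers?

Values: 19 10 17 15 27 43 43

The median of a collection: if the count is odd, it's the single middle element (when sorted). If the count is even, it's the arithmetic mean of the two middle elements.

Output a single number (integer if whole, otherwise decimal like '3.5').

Step 1: insert 19 -> lo=[19] (size 1, max 19) hi=[] (size 0) -> median=19
Step 2: insert 10 -> lo=[10] (size 1, max 10) hi=[19] (size 1, min 19) -> median=14.5
Step 3: insert 17 -> lo=[10, 17] (size 2, max 17) hi=[19] (size 1, min 19) -> median=17
Step 4: insert 15 -> lo=[10, 15] (size 2, max 15) hi=[17, 19] (size 2, min 17) -> median=16
Step 5: insert 27 -> lo=[10, 15, 17] (size 3, max 17) hi=[19, 27] (size 2, min 19) -> median=17
Step 6: insert 43 -> lo=[10, 15, 17] (size 3, max 17) hi=[19, 27, 43] (size 3, min 19) -> median=18
Step 7: insert 43 -> lo=[10, 15, 17, 19] (size 4, max 19) hi=[27, 43, 43] (size 3, min 27) -> median=19

Answer: 19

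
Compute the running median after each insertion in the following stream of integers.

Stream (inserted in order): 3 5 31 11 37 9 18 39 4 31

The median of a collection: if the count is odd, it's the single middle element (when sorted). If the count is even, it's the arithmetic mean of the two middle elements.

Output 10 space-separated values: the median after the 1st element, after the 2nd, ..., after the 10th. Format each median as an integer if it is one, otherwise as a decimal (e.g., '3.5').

Answer: 3 4 5 8 11 10 11 14.5 11 14.5

Derivation:
Step 1: insert 3 -> lo=[3] (size 1, max 3) hi=[] (size 0) -> median=3
Step 2: insert 5 -> lo=[3] (size 1, max 3) hi=[5] (size 1, min 5) -> median=4
Step 3: insert 31 -> lo=[3, 5] (size 2, max 5) hi=[31] (size 1, min 31) -> median=5
Step 4: insert 11 -> lo=[3, 5] (size 2, max 5) hi=[11, 31] (size 2, min 11) -> median=8
Step 5: insert 37 -> lo=[3, 5, 11] (size 3, max 11) hi=[31, 37] (size 2, min 31) -> median=11
Step 6: insert 9 -> lo=[3, 5, 9] (size 3, max 9) hi=[11, 31, 37] (size 3, min 11) -> median=10
Step 7: insert 18 -> lo=[3, 5, 9, 11] (size 4, max 11) hi=[18, 31, 37] (size 3, min 18) -> median=11
Step 8: insert 39 -> lo=[3, 5, 9, 11] (size 4, max 11) hi=[18, 31, 37, 39] (size 4, min 18) -> median=14.5
Step 9: insert 4 -> lo=[3, 4, 5, 9, 11] (size 5, max 11) hi=[18, 31, 37, 39] (size 4, min 18) -> median=11
Step 10: insert 31 -> lo=[3, 4, 5, 9, 11] (size 5, max 11) hi=[18, 31, 31, 37, 39] (size 5, min 18) -> median=14.5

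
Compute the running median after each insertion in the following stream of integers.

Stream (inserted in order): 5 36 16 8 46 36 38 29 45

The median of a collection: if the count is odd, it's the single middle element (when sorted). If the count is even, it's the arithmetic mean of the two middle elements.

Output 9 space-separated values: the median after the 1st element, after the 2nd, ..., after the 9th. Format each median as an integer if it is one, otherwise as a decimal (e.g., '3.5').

Answer: 5 20.5 16 12 16 26 36 32.5 36

Derivation:
Step 1: insert 5 -> lo=[5] (size 1, max 5) hi=[] (size 0) -> median=5
Step 2: insert 36 -> lo=[5] (size 1, max 5) hi=[36] (size 1, min 36) -> median=20.5
Step 3: insert 16 -> lo=[5, 16] (size 2, max 16) hi=[36] (size 1, min 36) -> median=16
Step 4: insert 8 -> lo=[5, 8] (size 2, max 8) hi=[16, 36] (size 2, min 16) -> median=12
Step 5: insert 46 -> lo=[5, 8, 16] (size 3, max 16) hi=[36, 46] (size 2, min 36) -> median=16
Step 6: insert 36 -> lo=[5, 8, 16] (size 3, max 16) hi=[36, 36, 46] (size 3, min 36) -> median=26
Step 7: insert 38 -> lo=[5, 8, 16, 36] (size 4, max 36) hi=[36, 38, 46] (size 3, min 36) -> median=36
Step 8: insert 29 -> lo=[5, 8, 16, 29] (size 4, max 29) hi=[36, 36, 38, 46] (size 4, min 36) -> median=32.5
Step 9: insert 45 -> lo=[5, 8, 16, 29, 36] (size 5, max 36) hi=[36, 38, 45, 46] (size 4, min 36) -> median=36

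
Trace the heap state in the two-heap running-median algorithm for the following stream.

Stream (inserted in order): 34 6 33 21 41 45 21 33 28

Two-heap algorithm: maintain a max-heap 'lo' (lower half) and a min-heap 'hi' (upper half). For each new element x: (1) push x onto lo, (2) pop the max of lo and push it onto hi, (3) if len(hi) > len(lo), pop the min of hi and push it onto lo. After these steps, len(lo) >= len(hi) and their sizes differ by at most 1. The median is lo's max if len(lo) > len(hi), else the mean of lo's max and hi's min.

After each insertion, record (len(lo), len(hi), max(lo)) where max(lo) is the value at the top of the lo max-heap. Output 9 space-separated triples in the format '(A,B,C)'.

Answer: (1,0,34) (1,1,6) (2,1,33) (2,2,21) (3,2,33) (3,3,33) (4,3,33) (4,4,33) (5,4,33)

Derivation:
Step 1: insert 34 -> lo=[34] hi=[] -> (len(lo)=1, len(hi)=0, max(lo)=34)
Step 2: insert 6 -> lo=[6] hi=[34] -> (len(lo)=1, len(hi)=1, max(lo)=6)
Step 3: insert 33 -> lo=[6, 33] hi=[34] -> (len(lo)=2, len(hi)=1, max(lo)=33)
Step 4: insert 21 -> lo=[6, 21] hi=[33, 34] -> (len(lo)=2, len(hi)=2, max(lo)=21)
Step 5: insert 41 -> lo=[6, 21, 33] hi=[34, 41] -> (len(lo)=3, len(hi)=2, max(lo)=33)
Step 6: insert 45 -> lo=[6, 21, 33] hi=[34, 41, 45] -> (len(lo)=3, len(hi)=3, max(lo)=33)
Step 7: insert 21 -> lo=[6, 21, 21, 33] hi=[34, 41, 45] -> (len(lo)=4, len(hi)=3, max(lo)=33)
Step 8: insert 33 -> lo=[6, 21, 21, 33] hi=[33, 34, 41, 45] -> (len(lo)=4, len(hi)=4, max(lo)=33)
Step 9: insert 28 -> lo=[6, 21, 21, 28, 33] hi=[33, 34, 41, 45] -> (len(lo)=5, len(hi)=4, max(lo)=33)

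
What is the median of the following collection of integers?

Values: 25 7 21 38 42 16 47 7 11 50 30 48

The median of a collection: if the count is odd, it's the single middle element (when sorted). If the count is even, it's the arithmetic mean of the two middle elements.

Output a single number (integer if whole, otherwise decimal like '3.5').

Step 1: insert 25 -> lo=[25] (size 1, max 25) hi=[] (size 0) -> median=25
Step 2: insert 7 -> lo=[7] (size 1, max 7) hi=[25] (size 1, min 25) -> median=16
Step 3: insert 21 -> lo=[7, 21] (size 2, max 21) hi=[25] (size 1, min 25) -> median=21
Step 4: insert 38 -> lo=[7, 21] (size 2, max 21) hi=[25, 38] (size 2, min 25) -> median=23
Step 5: insert 42 -> lo=[7, 21, 25] (size 3, max 25) hi=[38, 42] (size 2, min 38) -> median=25
Step 6: insert 16 -> lo=[7, 16, 21] (size 3, max 21) hi=[25, 38, 42] (size 3, min 25) -> median=23
Step 7: insert 47 -> lo=[7, 16, 21, 25] (size 4, max 25) hi=[38, 42, 47] (size 3, min 38) -> median=25
Step 8: insert 7 -> lo=[7, 7, 16, 21] (size 4, max 21) hi=[25, 38, 42, 47] (size 4, min 25) -> median=23
Step 9: insert 11 -> lo=[7, 7, 11, 16, 21] (size 5, max 21) hi=[25, 38, 42, 47] (size 4, min 25) -> median=21
Step 10: insert 50 -> lo=[7, 7, 11, 16, 21] (size 5, max 21) hi=[25, 38, 42, 47, 50] (size 5, min 25) -> median=23
Step 11: insert 30 -> lo=[7, 7, 11, 16, 21, 25] (size 6, max 25) hi=[30, 38, 42, 47, 50] (size 5, min 30) -> median=25
Step 12: insert 48 -> lo=[7, 7, 11, 16, 21, 25] (size 6, max 25) hi=[30, 38, 42, 47, 48, 50] (size 6, min 30) -> median=27.5

Answer: 27.5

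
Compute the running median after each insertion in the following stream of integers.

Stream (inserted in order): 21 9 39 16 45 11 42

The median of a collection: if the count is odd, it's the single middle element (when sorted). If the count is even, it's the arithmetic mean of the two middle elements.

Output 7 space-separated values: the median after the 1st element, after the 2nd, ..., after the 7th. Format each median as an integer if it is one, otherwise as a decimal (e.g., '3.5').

Answer: 21 15 21 18.5 21 18.5 21

Derivation:
Step 1: insert 21 -> lo=[21] (size 1, max 21) hi=[] (size 0) -> median=21
Step 2: insert 9 -> lo=[9] (size 1, max 9) hi=[21] (size 1, min 21) -> median=15
Step 3: insert 39 -> lo=[9, 21] (size 2, max 21) hi=[39] (size 1, min 39) -> median=21
Step 4: insert 16 -> lo=[9, 16] (size 2, max 16) hi=[21, 39] (size 2, min 21) -> median=18.5
Step 5: insert 45 -> lo=[9, 16, 21] (size 3, max 21) hi=[39, 45] (size 2, min 39) -> median=21
Step 6: insert 11 -> lo=[9, 11, 16] (size 3, max 16) hi=[21, 39, 45] (size 3, min 21) -> median=18.5
Step 7: insert 42 -> lo=[9, 11, 16, 21] (size 4, max 21) hi=[39, 42, 45] (size 3, min 39) -> median=21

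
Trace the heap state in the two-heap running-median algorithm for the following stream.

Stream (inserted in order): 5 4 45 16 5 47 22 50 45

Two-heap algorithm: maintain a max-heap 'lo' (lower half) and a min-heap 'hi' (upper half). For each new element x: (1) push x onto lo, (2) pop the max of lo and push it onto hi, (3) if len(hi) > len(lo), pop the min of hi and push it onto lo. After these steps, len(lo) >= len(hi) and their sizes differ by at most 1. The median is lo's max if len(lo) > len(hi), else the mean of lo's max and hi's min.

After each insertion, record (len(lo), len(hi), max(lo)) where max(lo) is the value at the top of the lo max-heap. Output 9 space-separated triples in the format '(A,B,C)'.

Answer: (1,0,5) (1,1,4) (2,1,5) (2,2,5) (3,2,5) (3,3,5) (4,3,16) (4,4,16) (5,4,22)

Derivation:
Step 1: insert 5 -> lo=[5] hi=[] -> (len(lo)=1, len(hi)=0, max(lo)=5)
Step 2: insert 4 -> lo=[4] hi=[5] -> (len(lo)=1, len(hi)=1, max(lo)=4)
Step 3: insert 45 -> lo=[4, 5] hi=[45] -> (len(lo)=2, len(hi)=1, max(lo)=5)
Step 4: insert 16 -> lo=[4, 5] hi=[16, 45] -> (len(lo)=2, len(hi)=2, max(lo)=5)
Step 5: insert 5 -> lo=[4, 5, 5] hi=[16, 45] -> (len(lo)=3, len(hi)=2, max(lo)=5)
Step 6: insert 47 -> lo=[4, 5, 5] hi=[16, 45, 47] -> (len(lo)=3, len(hi)=3, max(lo)=5)
Step 7: insert 22 -> lo=[4, 5, 5, 16] hi=[22, 45, 47] -> (len(lo)=4, len(hi)=3, max(lo)=16)
Step 8: insert 50 -> lo=[4, 5, 5, 16] hi=[22, 45, 47, 50] -> (len(lo)=4, len(hi)=4, max(lo)=16)
Step 9: insert 45 -> lo=[4, 5, 5, 16, 22] hi=[45, 45, 47, 50] -> (len(lo)=5, len(hi)=4, max(lo)=22)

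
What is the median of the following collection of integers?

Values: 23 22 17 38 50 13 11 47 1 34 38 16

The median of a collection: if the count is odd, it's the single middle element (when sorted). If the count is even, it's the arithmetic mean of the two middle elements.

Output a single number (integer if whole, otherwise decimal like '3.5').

Step 1: insert 23 -> lo=[23] (size 1, max 23) hi=[] (size 0) -> median=23
Step 2: insert 22 -> lo=[22] (size 1, max 22) hi=[23] (size 1, min 23) -> median=22.5
Step 3: insert 17 -> lo=[17, 22] (size 2, max 22) hi=[23] (size 1, min 23) -> median=22
Step 4: insert 38 -> lo=[17, 22] (size 2, max 22) hi=[23, 38] (size 2, min 23) -> median=22.5
Step 5: insert 50 -> lo=[17, 22, 23] (size 3, max 23) hi=[38, 50] (size 2, min 38) -> median=23
Step 6: insert 13 -> lo=[13, 17, 22] (size 3, max 22) hi=[23, 38, 50] (size 3, min 23) -> median=22.5
Step 7: insert 11 -> lo=[11, 13, 17, 22] (size 4, max 22) hi=[23, 38, 50] (size 3, min 23) -> median=22
Step 8: insert 47 -> lo=[11, 13, 17, 22] (size 4, max 22) hi=[23, 38, 47, 50] (size 4, min 23) -> median=22.5
Step 9: insert 1 -> lo=[1, 11, 13, 17, 22] (size 5, max 22) hi=[23, 38, 47, 50] (size 4, min 23) -> median=22
Step 10: insert 34 -> lo=[1, 11, 13, 17, 22] (size 5, max 22) hi=[23, 34, 38, 47, 50] (size 5, min 23) -> median=22.5
Step 11: insert 38 -> lo=[1, 11, 13, 17, 22, 23] (size 6, max 23) hi=[34, 38, 38, 47, 50] (size 5, min 34) -> median=23
Step 12: insert 16 -> lo=[1, 11, 13, 16, 17, 22] (size 6, max 22) hi=[23, 34, 38, 38, 47, 50] (size 6, min 23) -> median=22.5

Answer: 22.5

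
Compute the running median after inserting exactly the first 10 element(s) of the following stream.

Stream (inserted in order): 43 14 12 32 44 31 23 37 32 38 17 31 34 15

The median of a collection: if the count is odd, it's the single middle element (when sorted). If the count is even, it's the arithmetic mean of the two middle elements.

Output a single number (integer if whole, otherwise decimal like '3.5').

Answer: 32

Derivation:
Step 1: insert 43 -> lo=[43] (size 1, max 43) hi=[] (size 0) -> median=43
Step 2: insert 14 -> lo=[14] (size 1, max 14) hi=[43] (size 1, min 43) -> median=28.5
Step 3: insert 12 -> lo=[12, 14] (size 2, max 14) hi=[43] (size 1, min 43) -> median=14
Step 4: insert 32 -> lo=[12, 14] (size 2, max 14) hi=[32, 43] (size 2, min 32) -> median=23
Step 5: insert 44 -> lo=[12, 14, 32] (size 3, max 32) hi=[43, 44] (size 2, min 43) -> median=32
Step 6: insert 31 -> lo=[12, 14, 31] (size 3, max 31) hi=[32, 43, 44] (size 3, min 32) -> median=31.5
Step 7: insert 23 -> lo=[12, 14, 23, 31] (size 4, max 31) hi=[32, 43, 44] (size 3, min 32) -> median=31
Step 8: insert 37 -> lo=[12, 14, 23, 31] (size 4, max 31) hi=[32, 37, 43, 44] (size 4, min 32) -> median=31.5
Step 9: insert 32 -> lo=[12, 14, 23, 31, 32] (size 5, max 32) hi=[32, 37, 43, 44] (size 4, min 32) -> median=32
Step 10: insert 38 -> lo=[12, 14, 23, 31, 32] (size 5, max 32) hi=[32, 37, 38, 43, 44] (size 5, min 32) -> median=32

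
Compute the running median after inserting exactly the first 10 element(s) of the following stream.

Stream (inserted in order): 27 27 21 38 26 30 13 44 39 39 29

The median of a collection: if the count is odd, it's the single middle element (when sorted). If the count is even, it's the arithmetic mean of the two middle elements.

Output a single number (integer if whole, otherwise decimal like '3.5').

Step 1: insert 27 -> lo=[27] (size 1, max 27) hi=[] (size 0) -> median=27
Step 2: insert 27 -> lo=[27] (size 1, max 27) hi=[27] (size 1, min 27) -> median=27
Step 3: insert 21 -> lo=[21, 27] (size 2, max 27) hi=[27] (size 1, min 27) -> median=27
Step 4: insert 38 -> lo=[21, 27] (size 2, max 27) hi=[27, 38] (size 2, min 27) -> median=27
Step 5: insert 26 -> lo=[21, 26, 27] (size 3, max 27) hi=[27, 38] (size 2, min 27) -> median=27
Step 6: insert 30 -> lo=[21, 26, 27] (size 3, max 27) hi=[27, 30, 38] (size 3, min 27) -> median=27
Step 7: insert 13 -> lo=[13, 21, 26, 27] (size 4, max 27) hi=[27, 30, 38] (size 3, min 27) -> median=27
Step 8: insert 44 -> lo=[13, 21, 26, 27] (size 4, max 27) hi=[27, 30, 38, 44] (size 4, min 27) -> median=27
Step 9: insert 39 -> lo=[13, 21, 26, 27, 27] (size 5, max 27) hi=[30, 38, 39, 44] (size 4, min 30) -> median=27
Step 10: insert 39 -> lo=[13, 21, 26, 27, 27] (size 5, max 27) hi=[30, 38, 39, 39, 44] (size 5, min 30) -> median=28.5

Answer: 28.5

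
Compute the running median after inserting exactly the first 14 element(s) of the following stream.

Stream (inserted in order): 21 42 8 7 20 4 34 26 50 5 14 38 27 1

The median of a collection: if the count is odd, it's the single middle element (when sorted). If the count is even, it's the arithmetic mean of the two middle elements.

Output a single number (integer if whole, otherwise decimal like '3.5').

Answer: 20.5

Derivation:
Step 1: insert 21 -> lo=[21] (size 1, max 21) hi=[] (size 0) -> median=21
Step 2: insert 42 -> lo=[21] (size 1, max 21) hi=[42] (size 1, min 42) -> median=31.5
Step 3: insert 8 -> lo=[8, 21] (size 2, max 21) hi=[42] (size 1, min 42) -> median=21
Step 4: insert 7 -> lo=[7, 8] (size 2, max 8) hi=[21, 42] (size 2, min 21) -> median=14.5
Step 5: insert 20 -> lo=[7, 8, 20] (size 3, max 20) hi=[21, 42] (size 2, min 21) -> median=20
Step 6: insert 4 -> lo=[4, 7, 8] (size 3, max 8) hi=[20, 21, 42] (size 3, min 20) -> median=14
Step 7: insert 34 -> lo=[4, 7, 8, 20] (size 4, max 20) hi=[21, 34, 42] (size 3, min 21) -> median=20
Step 8: insert 26 -> lo=[4, 7, 8, 20] (size 4, max 20) hi=[21, 26, 34, 42] (size 4, min 21) -> median=20.5
Step 9: insert 50 -> lo=[4, 7, 8, 20, 21] (size 5, max 21) hi=[26, 34, 42, 50] (size 4, min 26) -> median=21
Step 10: insert 5 -> lo=[4, 5, 7, 8, 20] (size 5, max 20) hi=[21, 26, 34, 42, 50] (size 5, min 21) -> median=20.5
Step 11: insert 14 -> lo=[4, 5, 7, 8, 14, 20] (size 6, max 20) hi=[21, 26, 34, 42, 50] (size 5, min 21) -> median=20
Step 12: insert 38 -> lo=[4, 5, 7, 8, 14, 20] (size 6, max 20) hi=[21, 26, 34, 38, 42, 50] (size 6, min 21) -> median=20.5
Step 13: insert 27 -> lo=[4, 5, 7, 8, 14, 20, 21] (size 7, max 21) hi=[26, 27, 34, 38, 42, 50] (size 6, min 26) -> median=21
Step 14: insert 1 -> lo=[1, 4, 5, 7, 8, 14, 20] (size 7, max 20) hi=[21, 26, 27, 34, 38, 42, 50] (size 7, min 21) -> median=20.5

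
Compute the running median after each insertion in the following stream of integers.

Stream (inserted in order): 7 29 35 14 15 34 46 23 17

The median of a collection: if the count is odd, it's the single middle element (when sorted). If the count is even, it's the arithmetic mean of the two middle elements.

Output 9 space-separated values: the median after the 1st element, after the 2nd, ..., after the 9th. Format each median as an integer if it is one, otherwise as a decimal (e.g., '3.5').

Answer: 7 18 29 21.5 15 22 29 26 23

Derivation:
Step 1: insert 7 -> lo=[7] (size 1, max 7) hi=[] (size 0) -> median=7
Step 2: insert 29 -> lo=[7] (size 1, max 7) hi=[29] (size 1, min 29) -> median=18
Step 3: insert 35 -> lo=[7, 29] (size 2, max 29) hi=[35] (size 1, min 35) -> median=29
Step 4: insert 14 -> lo=[7, 14] (size 2, max 14) hi=[29, 35] (size 2, min 29) -> median=21.5
Step 5: insert 15 -> lo=[7, 14, 15] (size 3, max 15) hi=[29, 35] (size 2, min 29) -> median=15
Step 6: insert 34 -> lo=[7, 14, 15] (size 3, max 15) hi=[29, 34, 35] (size 3, min 29) -> median=22
Step 7: insert 46 -> lo=[7, 14, 15, 29] (size 4, max 29) hi=[34, 35, 46] (size 3, min 34) -> median=29
Step 8: insert 23 -> lo=[7, 14, 15, 23] (size 4, max 23) hi=[29, 34, 35, 46] (size 4, min 29) -> median=26
Step 9: insert 17 -> lo=[7, 14, 15, 17, 23] (size 5, max 23) hi=[29, 34, 35, 46] (size 4, min 29) -> median=23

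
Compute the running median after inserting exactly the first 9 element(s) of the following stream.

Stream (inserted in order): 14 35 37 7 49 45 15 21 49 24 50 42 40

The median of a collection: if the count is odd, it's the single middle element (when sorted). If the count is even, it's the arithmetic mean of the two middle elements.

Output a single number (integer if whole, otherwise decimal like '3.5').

Step 1: insert 14 -> lo=[14] (size 1, max 14) hi=[] (size 0) -> median=14
Step 2: insert 35 -> lo=[14] (size 1, max 14) hi=[35] (size 1, min 35) -> median=24.5
Step 3: insert 37 -> lo=[14, 35] (size 2, max 35) hi=[37] (size 1, min 37) -> median=35
Step 4: insert 7 -> lo=[7, 14] (size 2, max 14) hi=[35, 37] (size 2, min 35) -> median=24.5
Step 5: insert 49 -> lo=[7, 14, 35] (size 3, max 35) hi=[37, 49] (size 2, min 37) -> median=35
Step 6: insert 45 -> lo=[7, 14, 35] (size 3, max 35) hi=[37, 45, 49] (size 3, min 37) -> median=36
Step 7: insert 15 -> lo=[7, 14, 15, 35] (size 4, max 35) hi=[37, 45, 49] (size 3, min 37) -> median=35
Step 8: insert 21 -> lo=[7, 14, 15, 21] (size 4, max 21) hi=[35, 37, 45, 49] (size 4, min 35) -> median=28
Step 9: insert 49 -> lo=[7, 14, 15, 21, 35] (size 5, max 35) hi=[37, 45, 49, 49] (size 4, min 37) -> median=35

Answer: 35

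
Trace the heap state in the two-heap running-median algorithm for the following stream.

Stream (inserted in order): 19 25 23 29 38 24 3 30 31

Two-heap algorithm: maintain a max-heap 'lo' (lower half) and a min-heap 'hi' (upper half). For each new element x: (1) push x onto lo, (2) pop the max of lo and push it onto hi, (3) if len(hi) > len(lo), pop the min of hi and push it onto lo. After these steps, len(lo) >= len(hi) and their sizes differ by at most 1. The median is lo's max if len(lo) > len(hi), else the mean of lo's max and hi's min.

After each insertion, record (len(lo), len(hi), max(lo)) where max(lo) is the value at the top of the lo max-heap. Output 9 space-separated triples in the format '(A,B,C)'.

Answer: (1,0,19) (1,1,19) (2,1,23) (2,2,23) (3,2,25) (3,3,24) (4,3,24) (4,4,24) (5,4,25)

Derivation:
Step 1: insert 19 -> lo=[19] hi=[] -> (len(lo)=1, len(hi)=0, max(lo)=19)
Step 2: insert 25 -> lo=[19] hi=[25] -> (len(lo)=1, len(hi)=1, max(lo)=19)
Step 3: insert 23 -> lo=[19, 23] hi=[25] -> (len(lo)=2, len(hi)=1, max(lo)=23)
Step 4: insert 29 -> lo=[19, 23] hi=[25, 29] -> (len(lo)=2, len(hi)=2, max(lo)=23)
Step 5: insert 38 -> lo=[19, 23, 25] hi=[29, 38] -> (len(lo)=3, len(hi)=2, max(lo)=25)
Step 6: insert 24 -> lo=[19, 23, 24] hi=[25, 29, 38] -> (len(lo)=3, len(hi)=3, max(lo)=24)
Step 7: insert 3 -> lo=[3, 19, 23, 24] hi=[25, 29, 38] -> (len(lo)=4, len(hi)=3, max(lo)=24)
Step 8: insert 30 -> lo=[3, 19, 23, 24] hi=[25, 29, 30, 38] -> (len(lo)=4, len(hi)=4, max(lo)=24)
Step 9: insert 31 -> lo=[3, 19, 23, 24, 25] hi=[29, 30, 31, 38] -> (len(lo)=5, len(hi)=4, max(lo)=25)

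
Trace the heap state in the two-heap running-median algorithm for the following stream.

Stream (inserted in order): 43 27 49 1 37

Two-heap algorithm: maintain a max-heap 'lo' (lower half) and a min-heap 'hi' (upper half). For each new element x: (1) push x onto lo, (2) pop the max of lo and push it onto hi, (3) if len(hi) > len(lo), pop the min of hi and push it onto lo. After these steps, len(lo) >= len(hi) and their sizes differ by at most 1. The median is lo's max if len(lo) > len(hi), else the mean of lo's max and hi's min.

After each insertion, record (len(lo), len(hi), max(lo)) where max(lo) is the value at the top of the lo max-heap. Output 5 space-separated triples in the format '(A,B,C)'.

Answer: (1,0,43) (1,1,27) (2,1,43) (2,2,27) (3,2,37)

Derivation:
Step 1: insert 43 -> lo=[43] hi=[] -> (len(lo)=1, len(hi)=0, max(lo)=43)
Step 2: insert 27 -> lo=[27] hi=[43] -> (len(lo)=1, len(hi)=1, max(lo)=27)
Step 3: insert 49 -> lo=[27, 43] hi=[49] -> (len(lo)=2, len(hi)=1, max(lo)=43)
Step 4: insert 1 -> lo=[1, 27] hi=[43, 49] -> (len(lo)=2, len(hi)=2, max(lo)=27)
Step 5: insert 37 -> lo=[1, 27, 37] hi=[43, 49] -> (len(lo)=3, len(hi)=2, max(lo)=37)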